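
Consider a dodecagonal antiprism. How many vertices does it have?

24

An antiprism on an n-gon has two n-gon caps and 2n triangles: V = 2·12 = 24, E = 4·12 = 48, F = 2·12 + 2 = 26.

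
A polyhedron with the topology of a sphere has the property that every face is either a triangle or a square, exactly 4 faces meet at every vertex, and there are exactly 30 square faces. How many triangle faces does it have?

8

Let x be the number of triangles; then F = 30 + x.
Edge–face incidences: 2E = 4·30 + 3·x = 120 + 3x.
Every vertex has degree 4, so 4V = 2E.
Euler: V − E + F = 2 ⇒ (2E)/4 − E + (30 + x) = 2.
Multiply by 8: 2·(2E) − 4·(2E) + 8·(30 + x) = 16, i.e. 240 + 8x − 2·(120 + 3x) = 16.
Collecting terms: 2x = 16, so x = 8.
Then 2E = 120 + 3·8 = 144, so E = 72, V = 2E/4 = 36, F = 30 + 8 = 38.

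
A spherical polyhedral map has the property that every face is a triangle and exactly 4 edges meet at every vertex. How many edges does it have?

12

Each face has 3 edges and each edge borders two faces, so 2E = 3F.
Each vertex has degree 4, so 4V = 2E and hence V = 3F/4.
Euler: V − E + F = 2 ⇒ (3F/4) − (3F/2) + F = 2.
Multiply by 8: (6 − 12 + 8)F = 16, i.e. 2F = 16.
So F = 8, E = 3·8/2 = 12, V = 3·8/4 = 6.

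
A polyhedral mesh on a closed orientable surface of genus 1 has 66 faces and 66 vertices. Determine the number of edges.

For a closed orientable surface of genus 1, χ = 2 − 2·1 = 0.
E = V + F − (0) = 66 + 66 − (0) = 132.

132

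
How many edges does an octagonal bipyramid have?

24

A bipyramid over an n-gon has 2n triangular faces and n + 2 vertices: V = 8 + 2 = 10, E = 3·8 = 24, F = 2·8 = 16.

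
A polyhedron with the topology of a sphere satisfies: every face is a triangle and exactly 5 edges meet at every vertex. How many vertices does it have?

12

Each face has 3 edges and each edge borders two faces, so 2E = 3F.
Each vertex has degree 5, so 5V = 2E and hence V = 3F/5.
Euler: V − E + F = 2 ⇒ (3F/5) − (3F/2) + F = 2.
Multiply by 10: (6 − 15 + 10)F = 20, i.e. 1F = 20.
So F = 20, E = 3·20/2 = 30, V = 3·20/5 = 12.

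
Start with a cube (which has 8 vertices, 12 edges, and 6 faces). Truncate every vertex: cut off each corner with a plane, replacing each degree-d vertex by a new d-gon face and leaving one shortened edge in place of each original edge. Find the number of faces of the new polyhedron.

Truncation replaces each original edge-end by a new vertex, so V′ = 2E = 24.
Each original edge survives, and each old vertex of degree d contributes d new edges; summing degrees gives Σd = 2E, so E′ = E + 2E = 3E = 36.
Each original face survives and each original vertex becomes one new face: F′ = F + V = 14.

14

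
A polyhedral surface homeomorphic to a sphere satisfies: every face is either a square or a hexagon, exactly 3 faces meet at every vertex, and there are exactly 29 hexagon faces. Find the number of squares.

6

Let x be the number of squares; then F = 29 + x.
Edge–face incidences: 2E = 6·29 + 4·x = 174 + 4x.
Every vertex has degree 3, so 3V = 2E.
Euler: V − E + F = 2 ⇒ (2E)/3 − E + (29 + x) = 2.
Multiply by 6: 2·(2E) − 3·(2E) + 6·(29 + x) = 12, i.e. 174 + 6x − (174 + 4x) = 12.
Collecting terms: 2x = 12, so x = 6.
Then 2E = 174 + 4·6 = 198, so E = 99, V = 2E/3 = 66, F = 29 + 6 = 35.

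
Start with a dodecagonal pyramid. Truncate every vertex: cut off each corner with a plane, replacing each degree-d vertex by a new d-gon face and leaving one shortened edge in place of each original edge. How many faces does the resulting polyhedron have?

26

The base solid has V = 13, E = 24, F = 13.
Truncation replaces each original edge-end by a new vertex, so V′ = 2E = 48.
Each original edge survives, and each old vertex of degree d contributes d new edges; summing degrees gives Σd = 2E, so E′ = E + 2E = 3E = 72.
Each original face survives and each original vertex becomes one new face: F′ = F + V = 26.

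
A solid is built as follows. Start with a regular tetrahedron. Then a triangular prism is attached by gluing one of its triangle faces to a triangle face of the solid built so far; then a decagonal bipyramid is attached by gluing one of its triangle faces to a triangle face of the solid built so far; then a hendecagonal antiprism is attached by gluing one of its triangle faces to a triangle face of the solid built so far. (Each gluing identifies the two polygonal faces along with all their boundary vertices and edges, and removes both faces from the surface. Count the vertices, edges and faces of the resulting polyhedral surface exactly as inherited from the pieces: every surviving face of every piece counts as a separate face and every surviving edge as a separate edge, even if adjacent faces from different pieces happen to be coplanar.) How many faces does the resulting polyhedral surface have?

47

A regular tetrahedron: V=4, E=6, F=4.
Attach a triangular prism (V=6, E=9, F=5) along a 3-gon: merge 3 vertices and 3 edges, delete both glued faces → V=7, E=12, F=7.
Attach a decagonal bipyramid (V=12, E=30, F=20) along a 3-gon: merge 3 vertices and 3 edges, delete both glued faces → V=16, E=39, F=25.
Attach a hendecagonal antiprism (V=22, E=44, F=24) along a 3-gon: merge 3 vertices and 3 edges, delete both glued faces → V=35, E=80, F=47.
Check: V − E + F = 35 − 80 + 47 = 2.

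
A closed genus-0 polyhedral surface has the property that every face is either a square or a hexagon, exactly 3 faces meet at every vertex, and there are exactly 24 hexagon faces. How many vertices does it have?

Let x be the number of squares; then F = 24 + x.
Edge–face incidences: 2E = 6·24 + 4·x = 144 + 4x.
Every vertex has degree 3, so 3V = 2E.
Euler: V − E + F = 2 ⇒ (2E)/3 − E + (24 + x) = 2.
Multiply by 6: 2·(2E) − 3·(2E) + 6·(24 + x) = 12, i.e. 144 + 6x − (144 + 4x) = 12.
Collecting terms: 2x = 12, so x = 6.
Then 2E = 144 + 4·6 = 168, so E = 84, V = 2E/3 = 56, F = 24 + 6 = 30.

56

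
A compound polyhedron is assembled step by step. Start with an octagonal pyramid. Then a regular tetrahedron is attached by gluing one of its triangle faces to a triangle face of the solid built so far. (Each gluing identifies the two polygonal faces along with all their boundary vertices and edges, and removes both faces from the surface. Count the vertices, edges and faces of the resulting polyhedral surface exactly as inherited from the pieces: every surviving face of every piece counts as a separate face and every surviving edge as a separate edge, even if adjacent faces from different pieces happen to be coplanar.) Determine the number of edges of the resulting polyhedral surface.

An octagonal pyramid: V=9, E=16, F=9.
Attach a regular tetrahedron (V=4, E=6, F=4) along a 3-gon: merge 3 vertices and 3 edges, delete both glued faces → V=10, E=19, F=11.
Check: V − E + F = 10 − 19 + 11 = 2.

19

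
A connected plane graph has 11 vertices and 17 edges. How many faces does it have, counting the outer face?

Euler's formula for a connected plane graph: V − E + F = 2, so F = 2 − 11 + 17 = 8.

8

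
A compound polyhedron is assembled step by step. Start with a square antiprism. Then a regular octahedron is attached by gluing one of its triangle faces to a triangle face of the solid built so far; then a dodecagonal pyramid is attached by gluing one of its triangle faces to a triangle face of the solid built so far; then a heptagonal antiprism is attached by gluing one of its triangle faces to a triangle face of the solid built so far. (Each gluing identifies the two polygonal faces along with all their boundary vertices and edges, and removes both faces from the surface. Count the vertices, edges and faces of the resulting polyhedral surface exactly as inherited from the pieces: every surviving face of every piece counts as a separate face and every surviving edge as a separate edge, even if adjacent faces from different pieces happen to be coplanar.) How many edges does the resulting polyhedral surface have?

A square antiprism: V=8, E=16, F=10.
Attach a regular octahedron (V=6, E=12, F=8) along a 3-gon: merge 3 vertices and 3 edges, delete both glued faces → V=11, E=25, F=16.
Attach a dodecagonal pyramid (V=13, E=24, F=13) along a 3-gon: merge 3 vertices and 3 edges, delete both glued faces → V=21, E=46, F=27.
Attach a heptagonal antiprism (V=14, E=28, F=16) along a 3-gon: merge 3 vertices and 3 edges, delete both glued faces → V=32, E=71, F=41.
Check: V − E + F = 32 − 71 + 41 = 2.

71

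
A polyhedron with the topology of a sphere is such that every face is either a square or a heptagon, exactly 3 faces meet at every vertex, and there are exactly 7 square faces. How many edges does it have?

21

Let x be the number of heptagons; then F = 7 + x.
Edge–face incidences: 2E = 4·7 + 7·x = 28 + 7x.
Every vertex has degree 3, so 3V = 2E.
Euler: V − E + F = 2 ⇒ (2E)/3 − E + (7 + x) = 2.
Multiply by 6: 2·(2E) − 3·(2E) + 6·(7 + x) = 12, i.e. 42 + 6x − (28 + 7x) = 12.
Collecting terms: −x + 14 = 12, so −x = −2, so x = 2.
Then 2E = 28 + 7·2 = 42, so E = 21, V = 2E/3 = 14, F = 7 + 2 = 9.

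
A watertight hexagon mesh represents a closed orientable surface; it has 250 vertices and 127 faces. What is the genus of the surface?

3

Every face is a hexagon, so 2E = 6·127 = 762, giving E = 381.
χ = V − E + F = 250 − 381 + 127 = -4.
For a closed orientable surface χ = 2 − 2g, so g = (2 − (-4))/2 = 3.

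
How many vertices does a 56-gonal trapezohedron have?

The n-trapezohedron (dual of the n-antiprism) has V = 2·56 + 2 = 114, E = 4·56 = 224, F = 2·56 = 112.
Check: V − E + F = 114 − 224 + 112 = 2.

114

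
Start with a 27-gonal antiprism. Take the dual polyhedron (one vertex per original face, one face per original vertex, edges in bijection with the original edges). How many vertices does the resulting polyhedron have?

The base solid has V = 54, E = 108, F = 56.
The dual swaps V and F and preserves E: V′ = F = 56, E′ = E = 108, F′ = V = 54.

56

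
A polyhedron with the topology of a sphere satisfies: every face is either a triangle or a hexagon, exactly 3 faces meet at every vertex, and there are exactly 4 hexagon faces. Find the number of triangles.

4

Let x be the number of triangles; then F = 4 + x.
Edge–face incidences: 2E = 6·4 + 3·x = 24 + 3x.
Every vertex has degree 3, so 3V = 2E.
Euler: V − E + F = 2 ⇒ (2E)/3 − E + (4 + x) = 2.
Multiply by 6: 2·(2E) − 3·(2E) + 6·(4 + x) = 12, i.e. 24 + 6x − (24 + 3x) = 12.
Collecting terms: 3x = 12, so x = 4.
Then 2E = 24 + 3·4 = 36, so E = 18, V = 2E/3 = 12, F = 4 + 4 = 8.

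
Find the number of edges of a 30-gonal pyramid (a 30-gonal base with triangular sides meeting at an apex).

A pyramid on an n-gon base has one n-gon and n triangles: V = 30 + 1 = 31, E = 2·30 = 60, F = 30 + 1 = 31.
Check: V − E + F = 31 − 60 + 31 = 2.

60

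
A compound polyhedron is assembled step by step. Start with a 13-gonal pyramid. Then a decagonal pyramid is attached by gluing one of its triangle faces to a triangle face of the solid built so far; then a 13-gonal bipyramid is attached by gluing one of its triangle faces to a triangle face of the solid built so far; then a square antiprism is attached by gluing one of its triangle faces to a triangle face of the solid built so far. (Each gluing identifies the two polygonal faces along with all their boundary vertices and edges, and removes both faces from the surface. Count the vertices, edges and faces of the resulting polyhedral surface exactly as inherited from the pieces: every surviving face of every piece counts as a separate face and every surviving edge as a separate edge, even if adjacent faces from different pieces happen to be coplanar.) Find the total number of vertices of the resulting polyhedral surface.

A 13-gonal pyramid: V=14, E=26, F=14.
Attach a decagonal pyramid (V=11, E=20, F=11) along a 3-gon: merge 3 vertices and 3 edges, delete both glued faces → V=22, E=43, F=23.
Attach a 13-gonal bipyramid (V=15, E=39, F=26) along a 3-gon: merge 3 vertices and 3 edges, delete both glued faces → V=34, E=79, F=47.
Attach a square antiprism (V=8, E=16, F=10) along a 3-gon: merge 3 vertices and 3 edges, delete both glued faces → V=39, E=92, F=55.
Check: V − E + F = 39 − 92 + 55 = 2.

39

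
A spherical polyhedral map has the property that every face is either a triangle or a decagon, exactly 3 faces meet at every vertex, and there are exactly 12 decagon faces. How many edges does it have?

Let x be the number of triangles; then F = 12 + x.
Edge–face incidences: 2E = 10·12 + 3·x = 120 + 3x.
Every vertex has degree 3, so 3V = 2E.
Euler: V − E + F = 2 ⇒ (2E)/3 − E + (12 + x) = 2.
Multiply by 6: 2·(2E) − 3·(2E) + 6·(12 + x) = 12, i.e. 72 + 6x − (120 + 3x) = 12.
Collecting terms: 3x − 48 = 12, so 3x = 60, so x = 20.
Then 2E = 120 + 3·20 = 180, so E = 90, V = 2E/3 = 60, F = 12 + 20 = 32.

90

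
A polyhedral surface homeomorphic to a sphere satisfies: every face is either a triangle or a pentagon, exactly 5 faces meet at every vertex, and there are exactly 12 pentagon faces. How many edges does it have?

150

Let x be the number of triangles; then F = 12 + x.
Edge–face incidences: 2E = 5·12 + 3·x = 60 + 3x.
Every vertex has degree 5, so 5V = 2E.
Euler: V − E + F = 2 ⇒ (2E)/5 − E + (12 + x) = 2.
Multiply by 10: 2·(2E) − 5·(2E) + 10·(12 + x) = 20, i.e. 120 + 10x − 3·(60 + 3x) = 20.
Collecting terms: x − 60 = 20, so x = 80.
Then 2E = 60 + 3·80 = 300, so E = 150, V = 2E/5 = 60, F = 12 + 80 = 92.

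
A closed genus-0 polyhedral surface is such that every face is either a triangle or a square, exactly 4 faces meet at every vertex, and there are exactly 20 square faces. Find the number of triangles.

Let x be the number of triangles; then F = 20 + x.
Edge–face incidences: 2E = 4·20 + 3·x = 80 + 3x.
Every vertex has degree 4, so 4V = 2E.
Euler: V − E + F = 2 ⇒ (2E)/4 − E + (20 + x) = 2.
Multiply by 8: 2·(2E) − 4·(2E) + 8·(20 + x) = 16, i.e. 160 + 8x − 2·(80 + 3x) = 16.
Collecting terms: 2x = 16, so x = 8.
Then 2E = 80 + 3·8 = 104, so E = 52, V = 2E/4 = 26, F = 20 + 8 = 28.

8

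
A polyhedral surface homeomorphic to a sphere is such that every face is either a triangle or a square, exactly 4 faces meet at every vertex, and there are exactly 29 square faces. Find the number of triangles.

8

Let x be the number of triangles; then F = 29 + x.
Edge–face incidences: 2E = 4·29 + 3·x = 116 + 3x.
Every vertex has degree 4, so 4V = 2E.
Euler: V − E + F = 2 ⇒ (2E)/4 − E + (29 + x) = 2.
Multiply by 8: 2·(2E) − 4·(2E) + 8·(29 + x) = 16, i.e. 232 + 8x − 2·(116 + 3x) = 16.
Collecting terms: 2x = 16, so x = 8.
Then 2E = 116 + 3·8 = 140, so E = 70, V = 2E/4 = 35, F = 29 + 8 = 37.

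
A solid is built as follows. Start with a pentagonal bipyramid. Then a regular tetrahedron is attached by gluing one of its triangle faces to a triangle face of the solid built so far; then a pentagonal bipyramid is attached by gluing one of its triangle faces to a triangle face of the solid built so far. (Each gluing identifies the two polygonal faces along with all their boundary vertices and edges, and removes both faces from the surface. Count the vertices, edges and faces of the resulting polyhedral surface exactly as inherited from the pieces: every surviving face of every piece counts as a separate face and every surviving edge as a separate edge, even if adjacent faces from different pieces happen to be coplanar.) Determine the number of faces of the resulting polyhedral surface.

20

A pentagonal bipyramid: V=7, E=15, F=10.
Attach a regular tetrahedron (V=4, E=6, F=4) along a 3-gon: merge 3 vertices and 3 edges, delete both glued faces → V=8, E=18, F=12.
Attach a pentagonal bipyramid (V=7, E=15, F=10) along a 3-gon: merge 3 vertices and 3 edges, delete both glued faces → V=12, E=30, F=20.
Check: V − E + F = 12 − 30 + 20 = 2.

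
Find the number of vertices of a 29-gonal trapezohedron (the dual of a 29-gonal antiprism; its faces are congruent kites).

60

The n-trapezohedron (dual of the n-antiprism) has V = 2·29 + 2 = 60, E = 4·29 = 116, F = 2·29 = 58.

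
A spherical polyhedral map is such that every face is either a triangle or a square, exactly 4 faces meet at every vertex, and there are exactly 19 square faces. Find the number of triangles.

Let x be the number of triangles; then F = 19 + x.
Edge–face incidences: 2E = 4·19 + 3·x = 76 + 3x.
Every vertex has degree 4, so 4V = 2E.
Euler: V − E + F = 2 ⇒ (2E)/4 − E + (19 + x) = 2.
Multiply by 8: 2·(2E) − 4·(2E) + 8·(19 + x) = 16, i.e. 152 + 8x − 2·(76 + 3x) = 16.
Collecting terms: 2x = 16, so x = 8.
Then 2E = 76 + 3·8 = 100, so E = 50, V = 2E/4 = 25, F = 19 + 8 = 27.

8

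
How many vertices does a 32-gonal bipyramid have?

34

A bipyramid over an n-gon has 2n triangular faces and n + 2 vertices: V = 32 + 2 = 34, E = 3·32 = 96, F = 2·32 = 64.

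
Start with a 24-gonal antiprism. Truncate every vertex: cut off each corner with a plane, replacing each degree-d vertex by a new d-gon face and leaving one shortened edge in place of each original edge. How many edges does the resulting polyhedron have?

288

The base solid has V = 48, E = 96, F = 50.
Truncation replaces each original edge-end by a new vertex, so V′ = 2E = 192.
Each original edge survives, and each old vertex of degree d contributes d new edges; summing degrees gives Σd = 2E, so E′ = E + 2E = 3E = 288.
Each original face survives and each original vertex becomes one new face: F′ = F + V = 98.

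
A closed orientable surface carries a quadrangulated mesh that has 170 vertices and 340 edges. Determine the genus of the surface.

1

Every face is a square and each edge borders two faces, so 4F = 2·340, giving F = 170.
χ = V − E + F = 170 − 340 + 170 = 0.
For a closed orientable surface χ = 2 − 2g, so g = (2 − (0))/2 = 1.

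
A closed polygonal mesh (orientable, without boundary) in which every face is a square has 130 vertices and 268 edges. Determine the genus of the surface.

Every face is a square and each edge borders two faces, so 4F = 2·268, giving F = 134.
χ = V − E + F = 130 − 268 + 134 = -4.
For a closed orientable surface χ = 2 − 2g, so g = (2 − (-4))/2 = 3.

3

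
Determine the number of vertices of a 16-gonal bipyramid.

18

A bipyramid over an n-gon has 2n triangular faces and n + 2 vertices: V = 16 + 2 = 18, E = 3·16 = 48, F = 2·16 = 32.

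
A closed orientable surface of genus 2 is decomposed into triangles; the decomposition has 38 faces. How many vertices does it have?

17

χ = 2 − 2·2 = -2, and every face is a triangle so 3F = 2E.
E = 3·38/2 = 57. Then V = -2 + E − F = -2 + 57 − 38 = 17.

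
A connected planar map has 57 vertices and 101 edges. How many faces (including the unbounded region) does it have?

Euler's formula for a connected plane graph: V − E + F = 2, so F = 2 − 57 + 101 = 46.

46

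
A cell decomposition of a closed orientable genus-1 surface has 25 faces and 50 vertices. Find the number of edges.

75

For a closed orientable surface of genus 1, χ = 2 − 2·1 = 0.
E = V + F − (0) = 50 + 25 − (0) = 75.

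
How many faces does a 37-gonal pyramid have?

38

A pyramid on an n-gon base has one n-gon and n triangles: V = 37 + 1 = 38, E = 2·37 = 74, F = 37 + 1 = 38.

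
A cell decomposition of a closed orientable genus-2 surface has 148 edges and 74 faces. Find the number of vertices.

72

For a closed orientable surface of genus 2, χ = 2 − 2·2 = -2.
V = -2 + E − F = -2 + 148 − 74 = 72.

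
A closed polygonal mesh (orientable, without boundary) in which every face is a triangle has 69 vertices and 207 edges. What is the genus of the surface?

Every face is a triangle and each edge borders two faces, so 3F = 2·207, giving F = 138.
χ = V − E + F = 69 − 207 + 138 = 0.
For a closed orientable surface χ = 2 − 2g, so g = (2 − (0))/2 = 1.

1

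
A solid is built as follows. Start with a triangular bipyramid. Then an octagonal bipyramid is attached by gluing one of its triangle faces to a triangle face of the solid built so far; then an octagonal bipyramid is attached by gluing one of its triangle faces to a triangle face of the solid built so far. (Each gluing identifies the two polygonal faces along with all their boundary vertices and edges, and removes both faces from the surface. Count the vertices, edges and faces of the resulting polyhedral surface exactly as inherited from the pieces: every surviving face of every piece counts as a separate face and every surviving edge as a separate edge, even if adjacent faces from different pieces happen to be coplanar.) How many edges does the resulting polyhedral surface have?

51

A triangular bipyramid: V=5, E=9, F=6.
Attach an octagonal bipyramid (V=10, E=24, F=16) along a 3-gon: merge 3 vertices and 3 edges, delete both glued faces → V=12, E=30, F=20.
Attach an octagonal bipyramid (V=10, E=24, F=16) along a 3-gon: merge 3 vertices and 3 edges, delete both glued faces → V=19, E=51, F=34.
Check: V − E + F = 19 − 51 + 34 = 2.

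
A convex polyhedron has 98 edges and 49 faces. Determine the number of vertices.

Here V − E + F = 2.
V = 2 + E − F = 2 + 98 − 49 = 51.

51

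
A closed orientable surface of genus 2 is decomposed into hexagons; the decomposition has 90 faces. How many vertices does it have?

178

χ = 2 − 2·2 = -2, and every face is a hexagon so 6F = 2E.
E = 6·90/2 = 270. Then V = -2 + E − F = -2 + 270 − 90 = 178.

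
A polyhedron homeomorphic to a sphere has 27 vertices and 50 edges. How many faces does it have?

Here V − E + F = 2.
F = 2 − V + E = 2 − 27 + 50 = 25.

25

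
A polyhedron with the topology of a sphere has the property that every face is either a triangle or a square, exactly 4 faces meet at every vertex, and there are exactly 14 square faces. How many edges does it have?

40

Let x be the number of triangles; then F = 14 + x.
Edge–face incidences: 2E = 4·14 + 3·x = 56 + 3x.
Every vertex has degree 4, so 4V = 2E.
Euler: V − E + F = 2 ⇒ (2E)/4 − E + (14 + x) = 2.
Multiply by 8: 2·(2E) − 4·(2E) + 8·(14 + x) = 16, i.e. 112 + 8x − 2·(56 + 3x) = 16.
Collecting terms: 2x = 16, so x = 8.
Then 2E = 56 + 3·8 = 80, so E = 40, V = 2E/4 = 20, F = 14 + 8 = 22.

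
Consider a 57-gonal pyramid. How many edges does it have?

114

A pyramid on an n-gon base has one n-gon and n triangles: V = 57 + 1 = 58, E = 2·57 = 114, F = 57 + 1 = 58.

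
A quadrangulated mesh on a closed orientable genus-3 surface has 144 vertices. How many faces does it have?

148

χ = 2 − 2·3 = -4, and every face is a square so 4F = 2E.
V − E + F = -4 with E = 4F/2 gives 144 − (4/2 − 1)·F = -4, so F = 148 and E = 296.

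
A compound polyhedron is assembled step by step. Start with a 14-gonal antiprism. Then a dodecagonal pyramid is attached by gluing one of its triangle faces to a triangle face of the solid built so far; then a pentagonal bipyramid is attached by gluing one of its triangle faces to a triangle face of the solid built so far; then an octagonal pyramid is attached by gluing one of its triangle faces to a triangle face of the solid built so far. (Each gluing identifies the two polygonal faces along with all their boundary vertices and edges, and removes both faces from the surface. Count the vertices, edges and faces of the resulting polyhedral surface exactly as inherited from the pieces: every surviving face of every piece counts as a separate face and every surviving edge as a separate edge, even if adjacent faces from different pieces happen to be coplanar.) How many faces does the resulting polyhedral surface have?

56

A 14-gonal antiprism: V=28, E=56, F=30.
Attach a dodecagonal pyramid (V=13, E=24, F=13) along a 3-gon: merge 3 vertices and 3 edges, delete both glued faces → V=38, E=77, F=41.
Attach a pentagonal bipyramid (V=7, E=15, F=10) along a 3-gon: merge 3 vertices and 3 edges, delete both glued faces → V=42, E=89, F=49.
Attach an octagonal pyramid (V=9, E=16, F=9) along a 3-gon: merge 3 vertices and 3 edges, delete both glued faces → V=48, E=102, F=56.
Check: V − E + F = 48 − 102 + 56 = 2.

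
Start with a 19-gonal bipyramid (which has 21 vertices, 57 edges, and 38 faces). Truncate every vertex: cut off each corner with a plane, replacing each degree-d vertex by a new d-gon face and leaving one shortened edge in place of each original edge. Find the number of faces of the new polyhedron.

Truncation replaces each original edge-end by a new vertex, so V′ = 2E = 114.
Each original edge survives, and each old vertex of degree d contributes d new edges; summing degrees gives Σd = 2E, so E′ = E + 2E = 3E = 171.
Each original face survives and each original vertex becomes one new face: F′ = F + V = 59.

59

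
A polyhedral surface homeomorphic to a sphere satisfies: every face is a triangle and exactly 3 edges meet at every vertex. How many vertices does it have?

Each face has 3 edges and each edge borders two faces, so 2E = 3F.
Each vertex has degree 3, so 3V = 2E and hence V = 3F/3.
Euler: V − E + F = 2 ⇒ (3F/3) − (3F/2) + F = 2.
Multiply by 6: (6 − 9 + 6)F = 12, i.e. 3F = 12.
So F = 4, E = 3·4/2 = 6, V = 3·4/3 = 4.

4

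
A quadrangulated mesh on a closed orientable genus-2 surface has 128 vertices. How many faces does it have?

130

χ = 2 − 2·2 = -2, and every face is a square so 4F = 2E.
V − E + F = -2 with E = 4F/2 gives 128 − (4/2 − 1)·F = -2, so F = 130 and E = 260.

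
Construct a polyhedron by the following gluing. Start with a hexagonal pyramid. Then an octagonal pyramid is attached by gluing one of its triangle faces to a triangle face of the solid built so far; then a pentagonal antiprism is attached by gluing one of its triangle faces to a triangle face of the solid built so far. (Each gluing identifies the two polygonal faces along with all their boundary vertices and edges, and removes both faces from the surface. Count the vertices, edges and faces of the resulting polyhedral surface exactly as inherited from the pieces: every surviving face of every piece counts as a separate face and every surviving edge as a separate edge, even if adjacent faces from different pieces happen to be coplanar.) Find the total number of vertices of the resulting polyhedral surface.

A hexagonal pyramid: V=7, E=12, F=7.
Attach an octagonal pyramid (V=9, E=16, F=9) along a 3-gon: merge 3 vertices and 3 edges, delete both glued faces → V=13, E=25, F=14.
Attach a pentagonal antiprism (V=10, E=20, F=12) along a 3-gon: merge 3 vertices and 3 edges, delete both glued faces → V=20, E=42, F=24.
Check: V − E + F = 20 − 42 + 24 = 2.

20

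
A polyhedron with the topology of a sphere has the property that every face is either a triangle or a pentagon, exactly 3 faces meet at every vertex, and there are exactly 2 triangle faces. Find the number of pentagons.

Let x be the number of pentagons; then F = 2 + x.
Edge–face incidences: 2E = 3·2 + 5·x = 6 + 5x.
Every vertex has degree 3, so 3V = 2E.
Euler: V − E + F = 2 ⇒ (2E)/3 − E + (2 + x) = 2.
Multiply by 6: 2·(2E) − 3·(2E) + 6·(2 + x) = 12, i.e. 12 + 6x − (6 + 5x) = 12.
Collecting terms: x + 6 = 12, so x = 6.
Then 2E = 6 + 5·6 = 36, so E = 18, V = 2E/3 = 12, F = 2 + 6 = 8.

6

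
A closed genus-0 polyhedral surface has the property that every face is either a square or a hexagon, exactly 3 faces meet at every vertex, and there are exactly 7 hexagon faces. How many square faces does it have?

Let x be the number of squares; then F = 7 + x.
Edge–face incidences: 2E = 6·7 + 4·x = 42 + 4x.
Every vertex has degree 3, so 3V = 2E.
Euler: V − E + F = 2 ⇒ (2E)/3 − E + (7 + x) = 2.
Multiply by 6: 2·(2E) − 3·(2E) + 6·(7 + x) = 12, i.e. 42 + 6x − (42 + 4x) = 12.
Collecting terms: 2x = 12, so x = 6.
Then 2E = 42 + 4·6 = 66, so E = 33, V = 2E/3 = 22, F = 7 + 6 = 13.

6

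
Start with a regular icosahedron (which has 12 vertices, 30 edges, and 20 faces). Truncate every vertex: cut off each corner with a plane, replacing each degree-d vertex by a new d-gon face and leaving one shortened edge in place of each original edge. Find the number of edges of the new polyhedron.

Truncation replaces each original edge-end by a new vertex, so V′ = 2E = 60.
Each original edge survives, and each old vertex of degree d contributes d new edges; summing degrees gives Σd = 2E, so E′ = E + 2E = 3E = 90.
Each original face survives and each original vertex becomes one new face: F′ = F + V = 32.

90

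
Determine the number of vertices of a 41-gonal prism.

A prism on an n-gon has two n-gon bases and n rectangular sides: V = 2·41 = 82, E = 3·41 = 123, F = 41 + 2 = 43.

82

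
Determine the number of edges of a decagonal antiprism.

40

An antiprism on an n-gon has two n-gon caps and 2n triangles: V = 2·10 = 20, E = 4·10 = 40, F = 2·10 + 2 = 22.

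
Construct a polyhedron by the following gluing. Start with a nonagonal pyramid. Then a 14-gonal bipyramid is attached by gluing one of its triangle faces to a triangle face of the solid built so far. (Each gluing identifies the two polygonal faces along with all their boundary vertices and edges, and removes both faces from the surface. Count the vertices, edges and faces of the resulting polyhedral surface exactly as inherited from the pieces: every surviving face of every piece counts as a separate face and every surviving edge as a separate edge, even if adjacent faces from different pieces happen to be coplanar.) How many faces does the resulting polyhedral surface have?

A nonagonal pyramid: V=10, E=18, F=10.
Attach a 14-gonal bipyramid (V=16, E=42, F=28) along a 3-gon: merge 3 vertices and 3 edges, delete both glued faces → V=23, E=57, F=36.
Check: V − E + F = 23 − 57 + 36 = 2.

36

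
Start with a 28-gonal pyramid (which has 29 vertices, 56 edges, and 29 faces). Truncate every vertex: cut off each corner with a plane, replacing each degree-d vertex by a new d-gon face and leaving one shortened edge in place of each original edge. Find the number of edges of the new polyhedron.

168

Truncation replaces each original edge-end by a new vertex, so V′ = 2E = 112.
Each original edge survives, and each old vertex of degree d contributes d new edges; summing degrees gives Σd = 2E, so E′ = E + 2E = 3E = 168.
Each original face survives and each original vertex becomes one new face: F′ = F + V = 58.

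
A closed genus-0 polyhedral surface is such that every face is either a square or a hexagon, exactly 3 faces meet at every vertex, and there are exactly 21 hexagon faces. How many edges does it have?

Let x be the number of squares; then F = 21 + x.
Edge–face incidences: 2E = 6·21 + 4·x = 126 + 4x.
Every vertex has degree 3, so 3V = 2E.
Euler: V − E + F = 2 ⇒ (2E)/3 − E + (21 + x) = 2.
Multiply by 6: 2·(2E) − 3·(2E) + 6·(21 + x) = 12, i.e. 126 + 6x − (126 + 4x) = 12.
Collecting terms: 2x = 12, so x = 6.
Then 2E = 126 + 4·6 = 150, so E = 75, V = 2E/3 = 50, F = 21 + 6 = 27.

75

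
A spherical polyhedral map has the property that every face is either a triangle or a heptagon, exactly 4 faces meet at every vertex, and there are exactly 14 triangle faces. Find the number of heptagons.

2

Let x be the number of heptagons; then F = 14 + x.
Edge–face incidences: 2E = 3·14 + 7·x = 42 + 7x.
Every vertex has degree 4, so 4V = 2E.
Euler: V − E + F = 2 ⇒ (2E)/4 − E + (14 + x) = 2.
Multiply by 8: 2·(2E) − 4·(2E) + 8·(14 + x) = 16, i.e. 112 + 8x − 2·(42 + 7x) = 16.
Collecting terms: −6x + 28 = 16, so −6x = −12, so x = 2.
Then 2E = 42 + 7·2 = 56, so E = 28, V = 2E/4 = 14, F = 14 + 2 = 16.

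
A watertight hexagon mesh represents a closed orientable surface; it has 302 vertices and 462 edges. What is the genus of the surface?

4

Every face is a hexagon and each edge borders two faces, so 6F = 2·462, giving F = 154.
χ = V − E + F = 302 − 462 + 154 = -6.
For a closed orientable surface χ = 2 − 2g, so g = (2 − (-6))/2 = 4.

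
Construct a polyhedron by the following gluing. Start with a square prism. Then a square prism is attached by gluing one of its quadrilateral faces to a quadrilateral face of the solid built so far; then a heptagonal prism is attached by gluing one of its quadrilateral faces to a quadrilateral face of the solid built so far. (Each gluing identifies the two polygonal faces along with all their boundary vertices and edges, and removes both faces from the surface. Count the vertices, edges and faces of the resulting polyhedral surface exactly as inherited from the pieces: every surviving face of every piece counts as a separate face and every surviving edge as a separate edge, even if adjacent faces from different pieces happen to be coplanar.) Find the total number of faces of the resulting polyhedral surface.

A square prism: V=8, E=12, F=6.
Attach a square prism (V=8, E=12, F=6) along a 4-gon: merge 4 vertices and 4 edges, delete both glued faces → V=12, E=20, F=10.
Attach a heptagonal prism (V=14, E=21, F=9) along a 4-gon: merge 4 vertices and 4 edges, delete both glued faces → V=22, E=37, F=17.
Check: V − E + F = 22 − 37 + 17 = 2.

17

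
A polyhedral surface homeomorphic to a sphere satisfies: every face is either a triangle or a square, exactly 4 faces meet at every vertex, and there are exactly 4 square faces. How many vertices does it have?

10

Let x be the number of triangles; then F = 4 + x.
Edge–face incidences: 2E = 4·4 + 3·x = 16 + 3x.
Every vertex has degree 4, so 4V = 2E.
Euler: V − E + F = 2 ⇒ (2E)/4 − E + (4 + x) = 2.
Multiply by 8: 2·(2E) − 4·(2E) + 8·(4 + x) = 16, i.e. 32 + 8x − 2·(16 + 3x) = 16.
Collecting terms: 2x = 16, so x = 8.
Then 2E = 16 + 3·8 = 40, so E = 20, V = 2E/4 = 10, F = 4 + 8 = 12.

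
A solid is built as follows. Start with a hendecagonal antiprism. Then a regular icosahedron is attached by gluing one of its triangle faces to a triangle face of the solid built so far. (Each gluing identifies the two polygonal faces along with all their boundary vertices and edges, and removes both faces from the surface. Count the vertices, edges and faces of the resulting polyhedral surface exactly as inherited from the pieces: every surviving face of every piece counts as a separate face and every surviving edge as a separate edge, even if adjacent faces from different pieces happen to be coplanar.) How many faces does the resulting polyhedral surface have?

42

A hendecagonal antiprism: V=22, E=44, F=24.
Attach a regular icosahedron (V=12, E=30, F=20) along a 3-gon: merge 3 vertices and 3 edges, delete both glued faces → V=31, E=71, F=42.
Check: V − E + F = 31 − 71 + 42 = 2.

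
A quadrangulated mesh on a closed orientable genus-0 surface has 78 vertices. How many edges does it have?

152

χ = 2 − 2·0 = 2, and every face is a square so 4F = 2E.
V − E + F = 2 with E = 4F/2 gives 78 − (4/2 − 1)·F = 2, so F = 76 and E = 152.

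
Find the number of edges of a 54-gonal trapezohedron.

216

The n-trapezohedron (dual of the n-antiprism) has V = 2·54 + 2 = 110, E = 4·54 = 216, F = 2·54 = 108.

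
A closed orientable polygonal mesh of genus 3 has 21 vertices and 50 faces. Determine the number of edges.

For a closed orientable surface of genus 3, χ = 2 − 2·3 = -4.
E = V + F − (-4) = 21 + 50 − (-4) = 75.

75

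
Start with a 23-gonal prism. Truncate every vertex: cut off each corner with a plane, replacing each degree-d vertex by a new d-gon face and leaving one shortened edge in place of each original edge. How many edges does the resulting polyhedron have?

207

The base solid has V = 46, E = 69, F = 25.
Truncation replaces each original edge-end by a new vertex, so V′ = 2E = 138.
Each original edge survives, and each old vertex of degree d contributes d new edges; summing degrees gives Σd = 2E, so E′ = E + 2E = 3E = 207.
Each original face survives and each original vertex becomes one new face: F′ = F + V = 71.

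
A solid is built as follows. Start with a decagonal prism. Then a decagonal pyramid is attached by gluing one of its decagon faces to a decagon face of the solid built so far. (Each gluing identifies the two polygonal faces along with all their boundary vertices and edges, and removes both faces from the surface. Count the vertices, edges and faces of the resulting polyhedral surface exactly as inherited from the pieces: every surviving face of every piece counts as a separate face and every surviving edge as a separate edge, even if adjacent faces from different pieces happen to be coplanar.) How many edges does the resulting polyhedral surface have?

40

A decagonal prism: V=20, E=30, F=12.
Attach a decagonal pyramid (V=11, E=20, F=11) along a 10-gon: merge 10 vertices and 10 edges, delete both glued faces → V=21, E=40, F=21.
Check: V − E + F = 21 − 40 + 21 = 2.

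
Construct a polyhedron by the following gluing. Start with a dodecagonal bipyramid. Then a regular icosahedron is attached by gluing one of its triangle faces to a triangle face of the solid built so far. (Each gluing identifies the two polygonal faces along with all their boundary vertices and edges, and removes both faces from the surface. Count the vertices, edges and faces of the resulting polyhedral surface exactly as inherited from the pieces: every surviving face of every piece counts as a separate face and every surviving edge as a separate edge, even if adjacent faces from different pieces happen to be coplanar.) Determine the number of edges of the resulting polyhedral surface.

A dodecagonal bipyramid: V=14, E=36, F=24.
Attach a regular icosahedron (V=12, E=30, F=20) along a 3-gon: merge 3 vertices and 3 edges, delete both glued faces → V=23, E=63, F=42.
Check: V − E + F = 23 − 63 + 42 = 2.

63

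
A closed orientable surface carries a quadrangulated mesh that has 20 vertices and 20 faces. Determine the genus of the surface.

1

Every face is a square, so 2E = 4·20 = 80, giving E = 40.
χ = V − E + F = 20 − 40 + 20 = 0.
For a closed orientable surface χ = 2 − 2g, so g = (2 − (0))/2 = 1.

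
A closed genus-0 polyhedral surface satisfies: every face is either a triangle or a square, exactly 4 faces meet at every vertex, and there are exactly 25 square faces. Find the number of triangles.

8

Let x be the number of triangles; then F = 25 + x.
Edge–face incidences: 2E = 4·25 + 3·x = 100 + 3x.
Every vertex has degree 4, so 4V = 2E.
Euler: V − E + F = 2 ⇒ (2E)/4 − E + (25 + x) = 2.
Multiply by 8: 2·(2E) − 4·(2E) + 8·(25 + x) = 16, i.e. 200 + 8x − 2·(100 + 3x) = 16.
Collecting terms: 2x = 16, so x = 8.
Then 2E = 100 + 3·8 = 124, so E = 62, V = 2E/4 = 31, F = 25 + 8 = 33.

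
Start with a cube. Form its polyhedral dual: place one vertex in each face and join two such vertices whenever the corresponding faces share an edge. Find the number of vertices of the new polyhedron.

The base solid has V = 8, E = 12, F = 6.
The dual swaps V and F and preserves E: V′ = F = 6, E′ = E = 12, F′ = V = 8.

6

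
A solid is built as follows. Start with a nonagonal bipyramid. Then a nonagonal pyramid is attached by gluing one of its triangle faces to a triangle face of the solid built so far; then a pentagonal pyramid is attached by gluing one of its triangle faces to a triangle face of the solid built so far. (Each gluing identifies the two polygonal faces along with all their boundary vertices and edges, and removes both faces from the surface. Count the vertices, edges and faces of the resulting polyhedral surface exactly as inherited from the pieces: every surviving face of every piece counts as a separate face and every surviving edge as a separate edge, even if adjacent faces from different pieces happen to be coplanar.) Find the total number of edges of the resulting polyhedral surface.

A nonagonal bipyramid: V=11, E=27, F=18.
Attach a nonagonal pyramid (V=10, E=18, F=10) along a 3-gon: merge 3 vertices and 3 edges, delete both glued faces → V=18, E=42, F=26.
Attach a pentagonal pyramid (V=6, E=10, F=6) along a 3-gon: merge 3 vertices and 3 edges, delete both glued faces → V=21, E=49, F=30.
Check: V − E + F = 21 − 49 + 30 = 2.

49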